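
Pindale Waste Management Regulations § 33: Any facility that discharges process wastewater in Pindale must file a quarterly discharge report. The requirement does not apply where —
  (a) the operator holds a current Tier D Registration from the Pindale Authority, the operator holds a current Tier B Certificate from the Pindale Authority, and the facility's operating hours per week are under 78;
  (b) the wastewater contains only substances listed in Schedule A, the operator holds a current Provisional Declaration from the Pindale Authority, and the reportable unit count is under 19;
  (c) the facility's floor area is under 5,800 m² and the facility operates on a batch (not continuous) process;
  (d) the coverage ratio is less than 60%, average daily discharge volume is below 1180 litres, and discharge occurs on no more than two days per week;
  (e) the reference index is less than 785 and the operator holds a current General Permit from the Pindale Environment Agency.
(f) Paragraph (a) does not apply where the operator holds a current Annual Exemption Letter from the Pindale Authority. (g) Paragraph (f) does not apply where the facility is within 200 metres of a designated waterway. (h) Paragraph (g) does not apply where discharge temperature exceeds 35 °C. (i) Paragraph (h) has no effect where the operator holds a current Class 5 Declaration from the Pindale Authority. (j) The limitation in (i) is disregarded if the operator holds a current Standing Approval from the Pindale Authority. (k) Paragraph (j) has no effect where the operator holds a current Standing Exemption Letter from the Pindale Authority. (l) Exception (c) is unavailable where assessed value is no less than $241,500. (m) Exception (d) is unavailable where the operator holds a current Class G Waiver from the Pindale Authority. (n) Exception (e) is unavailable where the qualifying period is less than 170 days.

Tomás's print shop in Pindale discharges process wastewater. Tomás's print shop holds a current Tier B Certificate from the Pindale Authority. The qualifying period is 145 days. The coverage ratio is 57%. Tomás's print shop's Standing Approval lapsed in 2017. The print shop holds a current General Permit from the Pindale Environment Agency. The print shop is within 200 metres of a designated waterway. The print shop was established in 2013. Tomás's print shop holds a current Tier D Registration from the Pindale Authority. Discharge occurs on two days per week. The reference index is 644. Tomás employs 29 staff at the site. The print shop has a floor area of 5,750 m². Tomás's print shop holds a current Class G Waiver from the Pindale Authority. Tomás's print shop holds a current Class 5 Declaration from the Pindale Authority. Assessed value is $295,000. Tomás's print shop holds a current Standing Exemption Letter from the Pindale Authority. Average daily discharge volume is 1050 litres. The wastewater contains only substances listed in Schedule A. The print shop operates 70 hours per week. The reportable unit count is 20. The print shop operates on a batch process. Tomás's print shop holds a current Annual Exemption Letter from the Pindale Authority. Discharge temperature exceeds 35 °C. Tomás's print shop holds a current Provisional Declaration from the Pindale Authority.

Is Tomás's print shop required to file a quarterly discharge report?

All of (a)'s requirements are met (a current Tier D Registration is held; a current Tier B Certificate is held; the facility's operating hours per week are 70, under the 78 limit). Under paragraphs (f)–(k): (f) would limit (a) — a current Annual Exemption Letter is held — but (g) sets (f) aside: (g) operates against (f): the print shop is within 200 m of a designated waterway. (h) applies (discharge temperature exceeds 35 °C), but yields to (i): (i) is triggered — a current Class 5 Declaration is held. (j) is inapplicable (the Standing Approval is not current), so (i) stands. So (a) applies.
Exception (b) requires that the reportable unit count is under 19; but the reportable unit count is 20, not under 19, so (b) is unavailable.
All of (c)'s requirements are met (the facility's floor area is 5,750 m², under the 5,800 m² limit; the facility operates on a batch process). Turning to paragraph (l): (l) is triggered — assessed value is $295,000, meeting the $241,500 threshold. (c) is therefore removed.
Exception (d): the coverage ratio is 57%, less than the 60% limit; average daily discharge volume is 1050 litres, below the 1180 litres limit; discharge occurs on no more than two days per week — every condition holds. Turning to paragraph (m): (m) is engaged — a current Class G Waiver is held. So (d) is unavailable.
Exception (e) is satisfied on its face — the reference index is 644, less than the 785 limit; a current General Permit is held. Turning to paragraph (n): (n) applies — the qualifying period is 145 days, less than the 170 days limit. So (e) is unavailable.

No — exception (a) applies; Tomás's print shop is not required to file a quarterly discharge report.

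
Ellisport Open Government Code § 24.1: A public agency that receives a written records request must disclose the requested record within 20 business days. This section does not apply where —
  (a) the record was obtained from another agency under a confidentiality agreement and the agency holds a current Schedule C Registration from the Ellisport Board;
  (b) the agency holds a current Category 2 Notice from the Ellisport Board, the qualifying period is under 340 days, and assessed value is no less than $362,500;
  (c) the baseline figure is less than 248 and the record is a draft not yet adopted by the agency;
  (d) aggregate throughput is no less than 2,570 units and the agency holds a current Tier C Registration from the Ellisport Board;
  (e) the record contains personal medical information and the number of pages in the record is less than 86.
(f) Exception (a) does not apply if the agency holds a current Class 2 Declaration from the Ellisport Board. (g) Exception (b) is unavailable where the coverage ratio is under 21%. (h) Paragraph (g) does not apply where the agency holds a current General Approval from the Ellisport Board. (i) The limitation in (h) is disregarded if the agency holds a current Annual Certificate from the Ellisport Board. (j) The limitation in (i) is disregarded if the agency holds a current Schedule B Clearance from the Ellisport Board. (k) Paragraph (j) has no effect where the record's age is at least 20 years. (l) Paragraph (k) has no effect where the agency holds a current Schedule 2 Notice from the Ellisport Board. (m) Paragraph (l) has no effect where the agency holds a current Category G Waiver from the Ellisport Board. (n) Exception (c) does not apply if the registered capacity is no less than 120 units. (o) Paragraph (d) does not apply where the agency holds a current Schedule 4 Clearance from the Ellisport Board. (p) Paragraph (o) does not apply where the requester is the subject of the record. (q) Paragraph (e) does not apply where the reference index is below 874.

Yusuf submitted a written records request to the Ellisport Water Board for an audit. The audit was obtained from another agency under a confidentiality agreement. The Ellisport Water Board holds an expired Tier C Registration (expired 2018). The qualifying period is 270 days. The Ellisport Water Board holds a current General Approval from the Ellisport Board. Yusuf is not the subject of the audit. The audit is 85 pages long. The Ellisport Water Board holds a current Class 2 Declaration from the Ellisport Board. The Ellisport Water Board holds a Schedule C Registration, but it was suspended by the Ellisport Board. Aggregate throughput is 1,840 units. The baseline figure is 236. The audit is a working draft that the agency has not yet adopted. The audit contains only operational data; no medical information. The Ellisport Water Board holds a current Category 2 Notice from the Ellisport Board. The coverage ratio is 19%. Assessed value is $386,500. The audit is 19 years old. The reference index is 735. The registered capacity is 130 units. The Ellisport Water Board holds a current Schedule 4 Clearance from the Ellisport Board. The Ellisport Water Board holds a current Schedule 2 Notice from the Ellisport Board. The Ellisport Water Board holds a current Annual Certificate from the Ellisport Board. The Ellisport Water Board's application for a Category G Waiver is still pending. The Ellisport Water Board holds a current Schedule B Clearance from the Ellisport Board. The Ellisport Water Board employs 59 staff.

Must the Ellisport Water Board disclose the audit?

No — exception (b) applies; the Ellisport Water Board is not required to disclose the audit.

Exception (a) requires that the agency holds a current Schedule C Registration from the Ellisport Board; but no current Schedule C Registration is held, so (a) is unavailable.
Exception (b): a current Category 2 Notice is held; the qualifying period is 270 days, under the 340 days limit; assessed value is $386,500, meeting the $362,500 threshold — every condition holds. Applying paragraphs (g)–(m): (g) would limit (b) — the coverage ratio is 19%, under the 21% limit — but (h) sets (g) aside: (h) operates against (g): a current General Approval is held. (i) would limit (h) — a current Annual Certificate is held — but (j) sets (i) aside: (j) operates against (i): a current Schedule B Clearance is held. (k), which would lift (j), does not operate here — the record's age is 19 years, short of 20 years. So (b) applies.
Exception (c): the baseline figure is 236, less than the 248 limit; the audit is an unadopted draft — every condition holds. But: (n) is engaged — the registered capacity is 130 units, meeting the 120 units threshold. So (c) is unavailable.
Exception (d) does not apply: aggregate throughput is 1,840 units, short of 2,570 units.
Exception (e) does not apply: the audit contains only operational data.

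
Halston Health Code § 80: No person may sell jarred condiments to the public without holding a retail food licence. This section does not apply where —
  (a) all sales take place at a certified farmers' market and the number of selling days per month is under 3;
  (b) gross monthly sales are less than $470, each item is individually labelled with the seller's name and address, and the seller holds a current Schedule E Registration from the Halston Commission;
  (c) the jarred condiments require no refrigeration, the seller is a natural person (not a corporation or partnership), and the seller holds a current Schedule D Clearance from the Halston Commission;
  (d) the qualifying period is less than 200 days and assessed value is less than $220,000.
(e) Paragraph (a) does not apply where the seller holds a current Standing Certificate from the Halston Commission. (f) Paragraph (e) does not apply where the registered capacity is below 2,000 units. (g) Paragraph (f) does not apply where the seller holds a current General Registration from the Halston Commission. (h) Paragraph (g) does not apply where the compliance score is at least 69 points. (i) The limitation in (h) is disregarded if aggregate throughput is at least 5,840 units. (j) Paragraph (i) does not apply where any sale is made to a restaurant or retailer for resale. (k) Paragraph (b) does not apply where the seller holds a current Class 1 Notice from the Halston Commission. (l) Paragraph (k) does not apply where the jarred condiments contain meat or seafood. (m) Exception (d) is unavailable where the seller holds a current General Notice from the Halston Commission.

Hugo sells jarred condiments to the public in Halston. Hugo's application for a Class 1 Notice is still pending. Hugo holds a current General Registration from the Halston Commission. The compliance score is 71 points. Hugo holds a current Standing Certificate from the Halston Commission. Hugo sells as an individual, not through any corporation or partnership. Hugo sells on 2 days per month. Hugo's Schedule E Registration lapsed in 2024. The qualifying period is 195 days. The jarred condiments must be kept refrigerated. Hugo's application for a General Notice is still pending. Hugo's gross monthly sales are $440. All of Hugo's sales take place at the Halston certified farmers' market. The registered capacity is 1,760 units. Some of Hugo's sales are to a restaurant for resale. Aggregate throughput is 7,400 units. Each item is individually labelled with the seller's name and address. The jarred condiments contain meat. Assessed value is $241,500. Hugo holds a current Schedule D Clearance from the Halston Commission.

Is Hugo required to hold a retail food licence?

All of (a)'s requirements are met (all sales are at a certified farmers' market; the number of selling days per month is 2, under the 3 limit). Under paragraphs (e)–(j): (e) operates (a current Standing Certificate is held), but is set aside by (f): (f) operates against (e): the registered capacity is 1,760 units, below the 2,000 units limit. (g) would limit (f) — a current General Registration is held — but (h) sets (g) aside: (h) is engaged — the compliance score is 71 points, meeting the 69 points threshold. (i) would limit (h) — aggregate throughput is 7,400 units, meeting the 5,840 units threshold — but (j) sets (i) aside: (j) operates against (i): some sales are to a restaurant for resale. Exception (a) stands.
Exception (b) does not apply: there is no Schedule E Registration in force.
Exception (c) does not apply: the jarred condiments require refrigeration.
Exception (d) fails — assessed value is $241,500, not less than $220,000.

No — exception (a) applies; Hugo is not required to hold a retail food licence.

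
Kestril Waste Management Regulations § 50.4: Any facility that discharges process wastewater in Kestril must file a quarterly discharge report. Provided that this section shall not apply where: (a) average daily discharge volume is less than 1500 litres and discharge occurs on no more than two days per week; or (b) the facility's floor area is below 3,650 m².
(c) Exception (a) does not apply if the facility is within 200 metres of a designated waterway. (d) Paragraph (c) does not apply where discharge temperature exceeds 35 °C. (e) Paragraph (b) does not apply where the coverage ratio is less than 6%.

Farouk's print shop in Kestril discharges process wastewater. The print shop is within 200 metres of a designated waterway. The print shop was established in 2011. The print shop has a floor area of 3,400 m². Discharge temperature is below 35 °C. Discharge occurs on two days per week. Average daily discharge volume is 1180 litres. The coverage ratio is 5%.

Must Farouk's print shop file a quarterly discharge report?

Exception (a): average daily discharge volume is 1180 litres, less than the 1500 litres limit; discharge occurs on no more than two days per week — every condition holds. Turning to paragraphs (c)–(d): (c) operates against (a): the print shop is within 200 m of a designated waterway. (d), which would lift (c), is not triggered — discharge temperature is below 35 °C. So (a) is unavailable.
Exception (b)'s conditions are all satisfied: the facility's floor area is 3,400 m², below the 3,650 m² limit. But: (e) is engaged — the coverage ratio is 5%, less than the 6% limit. Exception (b) does not apply.
No exception displaces § 50.4.

Yes — Farouk's print shop must file a quarterly discharge report.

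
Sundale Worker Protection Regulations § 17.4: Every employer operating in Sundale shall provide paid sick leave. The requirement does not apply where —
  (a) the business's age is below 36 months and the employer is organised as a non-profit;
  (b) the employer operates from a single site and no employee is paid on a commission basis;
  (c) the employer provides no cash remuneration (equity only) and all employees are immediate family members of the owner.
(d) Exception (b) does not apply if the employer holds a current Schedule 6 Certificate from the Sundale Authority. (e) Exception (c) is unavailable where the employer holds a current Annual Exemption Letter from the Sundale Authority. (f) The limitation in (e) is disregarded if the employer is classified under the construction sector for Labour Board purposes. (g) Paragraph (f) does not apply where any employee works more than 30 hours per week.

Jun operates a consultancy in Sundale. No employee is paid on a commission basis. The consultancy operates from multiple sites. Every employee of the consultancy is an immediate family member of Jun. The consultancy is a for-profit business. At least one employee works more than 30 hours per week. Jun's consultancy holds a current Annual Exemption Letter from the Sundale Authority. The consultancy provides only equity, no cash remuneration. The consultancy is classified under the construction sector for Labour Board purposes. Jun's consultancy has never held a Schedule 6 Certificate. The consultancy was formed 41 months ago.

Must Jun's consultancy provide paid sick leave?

Exception (a) requires that the business's age is below 36 months; but the business's age is 41 months, not below 36 months, so (a) is unavailable.
Exception (b) fails — the employer operates from multiple sites.
Exception (c) is satisfied on its face — remuneration is equity-only; every employee is an immediate family member. Turning to paragraphs (e)–(g): (e) is triggered — a current Annual Exemption Letter is held. (f) operates (the consultancy is classified under the construction sector), but is overridden by (g): (g) operates against (f): at least one employee exceeds 30 hours/week. (c) is therefore removed.
No exception is made out. Jun's consultancy falls within the general rule.

Yes — Jun's consultancy must provide paid sick leave.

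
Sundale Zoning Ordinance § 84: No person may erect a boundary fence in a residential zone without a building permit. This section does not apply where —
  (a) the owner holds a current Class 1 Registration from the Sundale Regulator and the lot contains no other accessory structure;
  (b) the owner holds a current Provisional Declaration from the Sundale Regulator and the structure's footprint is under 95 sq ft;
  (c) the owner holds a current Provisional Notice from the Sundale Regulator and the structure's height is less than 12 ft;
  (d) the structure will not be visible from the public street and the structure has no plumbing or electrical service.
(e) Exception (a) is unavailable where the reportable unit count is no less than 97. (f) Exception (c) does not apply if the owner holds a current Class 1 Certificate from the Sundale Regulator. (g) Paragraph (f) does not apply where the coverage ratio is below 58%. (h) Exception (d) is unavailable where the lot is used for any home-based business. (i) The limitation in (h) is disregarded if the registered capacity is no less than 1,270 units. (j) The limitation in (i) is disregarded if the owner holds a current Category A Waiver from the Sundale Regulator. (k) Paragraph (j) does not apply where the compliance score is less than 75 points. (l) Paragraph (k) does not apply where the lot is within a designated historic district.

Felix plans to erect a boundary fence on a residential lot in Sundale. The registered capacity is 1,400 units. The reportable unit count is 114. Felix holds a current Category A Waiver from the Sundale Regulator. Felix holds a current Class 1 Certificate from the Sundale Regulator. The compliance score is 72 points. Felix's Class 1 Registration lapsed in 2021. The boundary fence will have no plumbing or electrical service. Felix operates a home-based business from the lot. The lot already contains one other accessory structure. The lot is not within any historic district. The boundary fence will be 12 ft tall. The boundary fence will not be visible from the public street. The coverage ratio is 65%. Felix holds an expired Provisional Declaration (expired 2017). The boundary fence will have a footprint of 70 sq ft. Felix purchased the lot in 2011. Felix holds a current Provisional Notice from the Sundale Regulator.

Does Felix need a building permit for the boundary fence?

No — exception (d) applies; Felix does not need a building permit.

Exception (a) fails — no current Class 1 Registration is held.
Exception (b) requires that the owner holds a current Provisional Declaration from the Sundale Regulator; but no current Provisional Declaration is held, so (b) is unavailable.
Exception (c) does not apply: the structure's height is 12 ft, not less than 12 ft.
Exception (d) is satisfied on its face — the structure will not be visible from the street; there is no plumbing or electrical service. Applying paragraphs (h)–(l): (h) would limit (d) — a home-based business operates on the lot — but (i) sets (h) aside: (i) operates against (h): the registered capacity is 1,400 units, meeting the 1,270 units threshold. (j) would limit (i) — a current Category A Waiver is held — but (k) sets (j) aside: (k) operates — the compliance score is 72 points, less than the 75 points limit. (l), which would lift (k), is not engaged — the lot is not in a historic district. Exception (d) stands.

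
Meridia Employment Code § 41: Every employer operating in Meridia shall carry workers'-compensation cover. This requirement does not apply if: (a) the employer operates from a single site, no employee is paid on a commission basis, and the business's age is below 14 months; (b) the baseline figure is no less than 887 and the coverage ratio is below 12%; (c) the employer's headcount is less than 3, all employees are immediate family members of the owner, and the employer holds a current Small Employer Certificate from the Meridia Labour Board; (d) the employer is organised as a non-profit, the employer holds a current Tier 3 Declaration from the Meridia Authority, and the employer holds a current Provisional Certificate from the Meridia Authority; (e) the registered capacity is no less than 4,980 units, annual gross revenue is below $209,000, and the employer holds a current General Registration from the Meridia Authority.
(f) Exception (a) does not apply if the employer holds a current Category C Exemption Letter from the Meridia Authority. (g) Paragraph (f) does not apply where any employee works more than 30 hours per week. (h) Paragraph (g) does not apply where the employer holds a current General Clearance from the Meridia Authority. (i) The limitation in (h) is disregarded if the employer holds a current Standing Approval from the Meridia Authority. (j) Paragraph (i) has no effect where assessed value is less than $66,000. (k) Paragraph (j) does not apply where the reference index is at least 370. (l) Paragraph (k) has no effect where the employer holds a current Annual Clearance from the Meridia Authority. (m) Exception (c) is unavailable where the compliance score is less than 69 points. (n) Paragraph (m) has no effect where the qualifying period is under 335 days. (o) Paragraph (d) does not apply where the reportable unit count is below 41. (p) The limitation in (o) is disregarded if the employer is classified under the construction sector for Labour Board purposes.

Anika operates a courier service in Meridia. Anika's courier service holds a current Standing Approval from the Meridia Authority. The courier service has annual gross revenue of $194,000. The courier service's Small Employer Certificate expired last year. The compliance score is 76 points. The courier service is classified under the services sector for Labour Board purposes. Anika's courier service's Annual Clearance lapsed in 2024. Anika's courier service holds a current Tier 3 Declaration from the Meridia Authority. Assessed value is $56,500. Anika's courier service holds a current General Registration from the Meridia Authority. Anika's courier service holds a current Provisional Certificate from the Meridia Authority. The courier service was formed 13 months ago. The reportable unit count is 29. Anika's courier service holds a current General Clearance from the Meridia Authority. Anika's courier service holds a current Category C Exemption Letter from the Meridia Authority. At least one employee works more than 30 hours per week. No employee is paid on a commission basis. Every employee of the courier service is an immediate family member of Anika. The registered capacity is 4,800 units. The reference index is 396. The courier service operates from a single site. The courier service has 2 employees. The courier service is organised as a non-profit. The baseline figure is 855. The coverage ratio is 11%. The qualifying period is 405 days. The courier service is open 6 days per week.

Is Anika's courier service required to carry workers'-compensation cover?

No — exception (a) applies; Anika's courier service is not required to carry workers'-compensation cover.

Exception (a): the employer operates from a single site; no employee is paid on commission; the business's age is 13 months, below the 14 months limit — every condition holds. Considering the limiting provisions: (f) would limit (a) — a current Category C Exemption Letter is held — but (g) sets (f) aside: (g) is engaged — at least one employee exceeds 30 hours/week. (h) is engaged (a current General Clearance is held), but is overridden by (i): (i) operates against (h): a current Standing Approval is held. (j) applies (assessed value is $56,500, less than the $66,000 limit), but is set aside by (k): (k) applies — the reference index is 396, meeting the 370 threshold. (l) is not engaged (the Annual Clearance is not current), so (k) stands. (a) remains available.
Exception (b) fails — the baseline figure is 855, short of 887.
Exception (c) fails — the Small Employer Certificate has expired.
Exception (d)'s conditions are all satisfied: the employer is a non-profit; a current Tier 3 Declaration is held; a current Provisional Certificate is held. But: (o) operates — the reportable unit count is 29, below the 41 limit. (p) does not operate here (the courier service is classified under the services sector), so (o) stands. (d) is therefore removed.
Exception (e) requires that the registered capacity is no less than 4,980 units; but the registered capacity is 4,800 units, short of 4,980 units, so (e) is unavailable.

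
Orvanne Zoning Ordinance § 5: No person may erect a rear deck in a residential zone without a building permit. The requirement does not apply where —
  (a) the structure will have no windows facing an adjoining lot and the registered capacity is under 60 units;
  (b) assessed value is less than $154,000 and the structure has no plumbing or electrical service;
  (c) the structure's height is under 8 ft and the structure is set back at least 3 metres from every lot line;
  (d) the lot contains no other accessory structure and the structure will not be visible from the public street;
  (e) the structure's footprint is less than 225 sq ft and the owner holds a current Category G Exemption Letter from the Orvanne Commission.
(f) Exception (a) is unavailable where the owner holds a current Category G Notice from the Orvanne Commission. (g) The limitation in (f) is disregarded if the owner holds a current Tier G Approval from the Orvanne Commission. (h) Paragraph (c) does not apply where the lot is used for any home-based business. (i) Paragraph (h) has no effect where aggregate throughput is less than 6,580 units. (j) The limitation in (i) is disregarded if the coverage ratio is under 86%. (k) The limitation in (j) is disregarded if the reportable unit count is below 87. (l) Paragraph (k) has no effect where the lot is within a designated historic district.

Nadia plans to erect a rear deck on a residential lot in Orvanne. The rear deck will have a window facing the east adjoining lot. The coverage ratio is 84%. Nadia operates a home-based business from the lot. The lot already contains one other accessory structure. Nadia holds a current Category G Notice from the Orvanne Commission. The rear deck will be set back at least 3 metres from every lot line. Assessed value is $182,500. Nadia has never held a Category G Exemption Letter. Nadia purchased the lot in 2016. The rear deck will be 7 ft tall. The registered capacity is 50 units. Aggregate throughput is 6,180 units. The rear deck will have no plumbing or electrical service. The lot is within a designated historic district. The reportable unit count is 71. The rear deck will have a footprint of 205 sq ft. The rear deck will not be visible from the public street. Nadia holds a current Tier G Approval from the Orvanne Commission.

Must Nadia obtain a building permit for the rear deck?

Yes — Nadia must obtain a building permit.

Exception (a) does not apply: a window faces an adjoining lot.
Exception (b) requires that assessed value is less than $154,000; but assessed value is $182,500, not less than $154,000, so (b) is unavailable.
Exception (c)'s conditions are all satisfied: the structure's height is 7 ft, under the 8 ft limit; the setback is at least 3 m on every side. But applying paragraphs (h)–(l): (h) is triggered — a home-based business operates on the lot. (i) would limit (h) — aggregate throughput is 6,180 units, less than the 6,580 units limit — but (j) sets (i) aside: (j) is engaged — the coverage ratio is 84%, under the 86% limit. (k) would limit (j) — the reportable unit count is 71, below the 87 limit — but (l) sets (k) aside: (l) operates against (k): the lot is in a historic district. Exception (c) does not apply.
Exception (d) requires that the lot contains no other accessory structure; but the lot already has another accessory structure, so (d) is unavailable.
Exception (e) does not apply: no current Category G Exemption Letter is held.
No exception displaces § 5.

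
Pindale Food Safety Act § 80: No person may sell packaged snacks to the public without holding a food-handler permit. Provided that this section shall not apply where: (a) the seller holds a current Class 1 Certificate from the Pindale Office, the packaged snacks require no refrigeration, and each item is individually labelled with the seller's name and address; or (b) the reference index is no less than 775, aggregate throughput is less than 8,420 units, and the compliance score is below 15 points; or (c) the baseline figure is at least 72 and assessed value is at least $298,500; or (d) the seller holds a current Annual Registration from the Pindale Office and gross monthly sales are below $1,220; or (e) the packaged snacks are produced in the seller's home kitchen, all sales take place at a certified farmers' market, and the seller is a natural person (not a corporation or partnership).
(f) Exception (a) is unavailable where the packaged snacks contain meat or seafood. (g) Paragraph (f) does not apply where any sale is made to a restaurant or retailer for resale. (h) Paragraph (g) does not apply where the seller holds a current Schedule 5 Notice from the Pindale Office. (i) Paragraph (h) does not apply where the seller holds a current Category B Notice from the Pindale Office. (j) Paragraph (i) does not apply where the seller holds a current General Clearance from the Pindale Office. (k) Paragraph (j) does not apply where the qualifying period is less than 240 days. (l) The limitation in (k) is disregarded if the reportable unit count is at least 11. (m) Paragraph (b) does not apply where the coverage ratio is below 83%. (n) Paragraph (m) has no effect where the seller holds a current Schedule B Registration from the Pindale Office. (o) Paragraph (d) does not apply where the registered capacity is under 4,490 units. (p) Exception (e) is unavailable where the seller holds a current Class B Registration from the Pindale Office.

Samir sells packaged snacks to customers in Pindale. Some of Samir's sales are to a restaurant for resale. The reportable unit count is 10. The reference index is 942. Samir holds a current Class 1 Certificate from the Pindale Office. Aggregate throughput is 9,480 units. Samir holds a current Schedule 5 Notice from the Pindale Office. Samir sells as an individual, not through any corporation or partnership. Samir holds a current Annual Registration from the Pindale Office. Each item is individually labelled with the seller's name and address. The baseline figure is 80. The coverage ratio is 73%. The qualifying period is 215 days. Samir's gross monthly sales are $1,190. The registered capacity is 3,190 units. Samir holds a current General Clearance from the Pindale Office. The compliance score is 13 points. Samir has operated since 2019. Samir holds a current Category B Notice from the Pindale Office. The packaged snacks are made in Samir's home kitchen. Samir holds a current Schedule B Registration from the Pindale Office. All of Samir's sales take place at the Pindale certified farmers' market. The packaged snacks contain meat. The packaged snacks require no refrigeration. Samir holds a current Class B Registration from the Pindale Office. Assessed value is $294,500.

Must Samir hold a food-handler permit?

No — exception (a) applies; Samir is not required to hold a food-handler permit.

All of (a)'s requirements are met (a current Class 1 Certificate is held; the packaged snacks are shelf-stable; items are individually labelled). As to paragraphs (f)–(l): (f) would limit (a) — the packaged snacks contain meat — but (g) sets (f) aside: (g) operates — some sales are to a restaurant for resale. (h) is engaged (a current Schedule 5 Notice is held), but is overridden by (i): (i) operates against (h): a current Category B Notice is held. (j) applies (a current General Clearance is held), but is itself disapplied by (k): (k) applies — the qualifying period is 215 days, less than the 240 days limit. (l) is not engaged (the reportable unit count is 10, short of 11), so (k) stands. So (a) applies.
Exception (b) does not apply: aggregate throughput is 9,480 units, not less than 8,420 units.
Exception (c) does not apply: assessed value is $294,500, short of $298,500.
All of (d)'s requirements are met (a current Annual Registration is held; gross monthly sales are $1,190, below the $1,220 limit). However, paragraph (o) must be considered: (o) operates against (d): the registered capacity is 3,190 units, under the 4,490 units limit. Exception (d) does not apply.
Exception (e)'s conditions are all satisfied: the packaged snacks are home-kitchen produced; all sales are at a certified farmers' market; the seller is a natural person. But applying paragraph (p): (p) operates against (e): a current Class B Registration is held. So (e) is unavailable.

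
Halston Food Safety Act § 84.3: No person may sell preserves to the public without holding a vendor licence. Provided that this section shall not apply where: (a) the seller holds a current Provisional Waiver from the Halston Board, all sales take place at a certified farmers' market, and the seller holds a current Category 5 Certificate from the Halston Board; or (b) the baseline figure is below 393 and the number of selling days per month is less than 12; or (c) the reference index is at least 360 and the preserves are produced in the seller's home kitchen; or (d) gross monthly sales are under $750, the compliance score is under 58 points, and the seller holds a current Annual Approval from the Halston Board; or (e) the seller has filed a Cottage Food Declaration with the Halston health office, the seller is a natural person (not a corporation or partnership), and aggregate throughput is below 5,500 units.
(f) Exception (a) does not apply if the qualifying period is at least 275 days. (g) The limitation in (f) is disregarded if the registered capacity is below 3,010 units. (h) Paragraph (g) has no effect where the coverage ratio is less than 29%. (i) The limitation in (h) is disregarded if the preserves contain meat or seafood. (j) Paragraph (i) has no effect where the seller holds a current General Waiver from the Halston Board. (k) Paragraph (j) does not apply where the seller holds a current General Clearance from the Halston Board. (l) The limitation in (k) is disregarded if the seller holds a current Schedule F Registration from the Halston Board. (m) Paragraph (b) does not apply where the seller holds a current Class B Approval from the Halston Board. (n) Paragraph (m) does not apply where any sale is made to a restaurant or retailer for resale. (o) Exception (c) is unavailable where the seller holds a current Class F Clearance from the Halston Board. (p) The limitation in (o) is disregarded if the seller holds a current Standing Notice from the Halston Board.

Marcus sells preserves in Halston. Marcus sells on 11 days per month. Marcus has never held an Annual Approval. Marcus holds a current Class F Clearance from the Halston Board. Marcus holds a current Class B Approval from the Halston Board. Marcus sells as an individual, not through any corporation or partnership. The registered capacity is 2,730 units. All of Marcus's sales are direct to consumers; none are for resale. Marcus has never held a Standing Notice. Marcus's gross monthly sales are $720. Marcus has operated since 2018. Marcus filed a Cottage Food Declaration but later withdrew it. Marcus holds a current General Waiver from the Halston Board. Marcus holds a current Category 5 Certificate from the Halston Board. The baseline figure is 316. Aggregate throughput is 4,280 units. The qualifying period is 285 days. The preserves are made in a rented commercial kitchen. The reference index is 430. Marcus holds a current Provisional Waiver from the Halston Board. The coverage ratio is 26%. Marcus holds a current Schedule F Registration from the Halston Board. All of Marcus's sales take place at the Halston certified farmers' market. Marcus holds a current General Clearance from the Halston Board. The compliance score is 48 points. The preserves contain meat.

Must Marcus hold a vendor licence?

Exception (a)'s conditions are all satisfied: a current Provisional Waiver is held; all sales are at a certified farmers' market; a current Category 5 Certificate is held. But: (f) applies — the qualifying period is 285 days, meeting the 275 days threshold. (g) is triggered (the registered capacity is 2,730 units, below the 3,010 units limit), but is displaced by (h): (h) operates against (g): the coverage ratio is 26%, less than the 29% limit. (i) applies (the preserves contain meat), but is displaced by (j): (j) is engaged — a current General Waiver is held. (k) operates (a current General Clearance is held), but yields to (l): (l) applies — a current Schedule F Registration is held. Exception (a) does not apply.
All of (b)'s requirements are met (the baseline figure is 316, below the 393 limit; the number of selling days per month is 11, less than the 12 limit). But applying paragraphs (m)–(n): (m) operates against (b): a current Class B Approval is held. (n) is not triggered (no sales are for resale), so (m) stands. (b) is therefore removed.
Exception (c) requires that the preserves are produced in the seller's home kitchen; but the preserves are made in a commercial kitchen, not a home kitchen, so (c) is unavailable.
Exception (d) requires that the seller holds a current Annual Approval from the Halston Board; but the Annual Approval is not current, so (d) is unavailable.
Exception (e) fails — the Cottage Food Declaration was withdrawn.
Every exception is unavailable, so the rule governs.

Yes — Marcus must hold a vendor licence.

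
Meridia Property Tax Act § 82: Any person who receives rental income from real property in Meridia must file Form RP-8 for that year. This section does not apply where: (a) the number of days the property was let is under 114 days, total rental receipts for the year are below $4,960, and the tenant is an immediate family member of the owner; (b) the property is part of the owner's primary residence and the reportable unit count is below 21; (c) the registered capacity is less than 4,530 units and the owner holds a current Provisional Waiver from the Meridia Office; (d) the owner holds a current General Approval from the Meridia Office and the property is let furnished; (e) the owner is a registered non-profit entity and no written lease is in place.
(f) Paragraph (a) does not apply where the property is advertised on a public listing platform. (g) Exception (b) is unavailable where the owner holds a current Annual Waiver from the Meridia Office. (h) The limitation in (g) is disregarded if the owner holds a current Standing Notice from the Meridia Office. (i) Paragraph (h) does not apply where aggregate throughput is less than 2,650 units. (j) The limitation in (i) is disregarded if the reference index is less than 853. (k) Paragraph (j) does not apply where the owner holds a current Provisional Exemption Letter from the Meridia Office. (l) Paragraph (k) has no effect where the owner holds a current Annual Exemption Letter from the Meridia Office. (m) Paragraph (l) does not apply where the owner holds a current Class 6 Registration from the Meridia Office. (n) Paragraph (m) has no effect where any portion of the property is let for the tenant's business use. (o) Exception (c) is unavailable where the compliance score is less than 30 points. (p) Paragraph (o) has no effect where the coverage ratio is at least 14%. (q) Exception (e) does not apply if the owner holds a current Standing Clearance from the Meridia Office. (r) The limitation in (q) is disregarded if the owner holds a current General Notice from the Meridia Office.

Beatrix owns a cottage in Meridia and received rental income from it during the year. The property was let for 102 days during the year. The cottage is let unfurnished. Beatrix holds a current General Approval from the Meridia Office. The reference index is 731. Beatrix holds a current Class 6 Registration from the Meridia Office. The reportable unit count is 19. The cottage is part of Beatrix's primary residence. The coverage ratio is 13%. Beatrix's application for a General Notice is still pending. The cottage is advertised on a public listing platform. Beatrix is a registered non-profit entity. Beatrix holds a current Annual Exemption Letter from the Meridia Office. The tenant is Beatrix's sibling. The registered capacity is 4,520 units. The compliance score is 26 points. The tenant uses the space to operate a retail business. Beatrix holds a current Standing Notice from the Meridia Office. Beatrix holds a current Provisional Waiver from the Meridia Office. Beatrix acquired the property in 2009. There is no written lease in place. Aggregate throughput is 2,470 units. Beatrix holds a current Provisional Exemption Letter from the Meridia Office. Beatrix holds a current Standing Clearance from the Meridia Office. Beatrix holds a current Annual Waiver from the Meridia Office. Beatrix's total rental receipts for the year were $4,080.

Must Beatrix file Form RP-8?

Exception (a)'s conditions are all satisfied: the number of days the property was let is 102 days, under the 114 days limit; total rental receipts for the year are $4,080, below the $4,960 limit; the tenant is an immediate family member. Turning to paragraph (f): (f) operates against (a): the property is publicly advertised. So (a) is unavailable.
Exception (b): the cottage is part of the primary residence; the reportable unit count is 19, below the 21 limit — every condition holds. Considering the limiting provisions: (g) is engaged (a current Annual Waiver is held), but is itself disapplied by (h): (h) operates — a current Standing Notice is held. (i) would limit (h) — aggregate throughput is 2,470 units, less than the 2,650 units limit — but (j) sets (i) aside: (j) operates against (i): the reference index is 731, less than the 853 limit. (k) would limit (j) — a current Provisional Exemption Letter is held — but (l) sets (k) aside: (l) applies — a current Annual Exemption Letter is held. (m) would limit (l) — a current Class 6 Registration is held — but (n) sets (m) aside: (n) operates against (m): the space is let for business use. So (b) applies.
Exception (c): the registered capacity is 4,520 units, less than the 4,530 units limit; a current Provisional Waiver is held — every condition holds. Turning to paragraphs (o)–(p): (o) operates against (c): the compliance score is 26 points, less than the 30 points limit. (p), which would lift (o), is not engaged — the coverage ratio is 13%, short of 14%. So (c) is unavailable.
Exception (d) fails — the property is let unfurnished.
All of (e)'s requirements are met (Beatrix is a registered non-profit; there is no written lease). Turning to paragraphs (q)–(r): (q) is engaged — a current Standing Clearance is held. (r) is not triggered (the General Notice is not current), so (q) stands. (e) is therefore removed.

No — exception (b) applies; Beatrix is not required to file Form RP-8.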